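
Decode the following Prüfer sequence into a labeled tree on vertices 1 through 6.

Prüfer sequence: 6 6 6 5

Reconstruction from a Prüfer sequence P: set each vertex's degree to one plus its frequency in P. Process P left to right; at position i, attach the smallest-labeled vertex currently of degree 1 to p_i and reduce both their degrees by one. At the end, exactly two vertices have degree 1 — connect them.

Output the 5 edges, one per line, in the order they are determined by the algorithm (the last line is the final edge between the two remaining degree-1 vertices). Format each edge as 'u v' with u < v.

Initial degrees: {1:1, 2:1, 3:1, 4:1, 5:2, 6:4}
Step 1: smallest deg-1 vertex = 1, p_1 = 6. Add edge {1,6}. Now deg[1]=0, deg[6]=3.
Step 2: smallest deg-1 vertex = 2, p_2 = 6. Add edge {2,6}. Now deg[2]=0, deg[6]=2.
Step 3: smallest deg-1 vertex = 3, p_3 = 6. Add edge {3,6}. Now deg[3]=0, deg[6]=1.
Step 4: smallest deg-1 vertex = 4, p_4 = 5. Add edge {4,5}. Now deg[4]=0, deg[5]=1.
Final: two remaining deg-1 vertices are 5, 6. Add edge {5,6}.

Answer: 1 6
2 6
3 6
4 5
5 6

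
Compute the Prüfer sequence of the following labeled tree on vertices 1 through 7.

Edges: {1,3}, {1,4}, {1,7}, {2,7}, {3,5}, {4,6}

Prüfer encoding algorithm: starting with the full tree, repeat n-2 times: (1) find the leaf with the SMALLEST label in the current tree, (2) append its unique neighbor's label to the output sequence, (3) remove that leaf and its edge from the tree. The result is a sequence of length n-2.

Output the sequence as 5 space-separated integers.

Step 1: leaves = {2,5,6}. Remove smallest leaf 2, emit neighbor 7.
Step 2: leaves = {5,6,7}. Remove smallest leaf 5, emit neighbor 3.
Step 3: leaves = {3,6,7}. Remove smallest leaf 3, emit neighbor 1.
Step 4: leaves = {6,7}. Remove smallest leaf 6, emit neighbor 4.
Step 5: leaves = {4,7}. Remove smallest leaf 4, emit neighbor 1.
Done: 2 vertices remain (1, 7). Sequence = [7 3 1 4 1]

Answer: 7 3 1 4 1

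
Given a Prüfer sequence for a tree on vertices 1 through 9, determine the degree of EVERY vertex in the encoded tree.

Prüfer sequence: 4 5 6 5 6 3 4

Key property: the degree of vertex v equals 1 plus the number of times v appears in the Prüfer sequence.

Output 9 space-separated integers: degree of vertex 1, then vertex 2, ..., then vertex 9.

Answer: 1 1 2 3 3 3 1 1 1

Derivation:
p_1 = 4: count[4] becomes 1
p_2 = 5: count[5] becomes 1
p_3 = 6: count[6] becomes 1
p_4 = 5: count[5] becomes 2
p_5 = 6: count[6] becomes 2
p_6 = 3: count[3] becomes 1
p_7 = 4: count[4] becomes 2
Degrees (1 + count): deg[1]=1+0=1, deg[2]=1+0=1, deg[3]=1+1=2, deg[4]=1+2=3, deg[5]=1+2=3, deg[6]=1+2=3, deg[7]=1+0=1, deg[8]=1+0=1, deg[9]=1+0=1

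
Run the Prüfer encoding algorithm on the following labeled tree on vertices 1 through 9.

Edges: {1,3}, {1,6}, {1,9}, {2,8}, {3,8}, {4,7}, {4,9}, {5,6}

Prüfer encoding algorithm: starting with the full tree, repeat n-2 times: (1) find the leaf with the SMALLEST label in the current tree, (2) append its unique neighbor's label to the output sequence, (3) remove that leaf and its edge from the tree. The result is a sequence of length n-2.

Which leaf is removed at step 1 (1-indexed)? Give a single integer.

Step 1: current leaves = {2,5,7}. Remove leaf 2 (neighbor: 8).

Answer: 2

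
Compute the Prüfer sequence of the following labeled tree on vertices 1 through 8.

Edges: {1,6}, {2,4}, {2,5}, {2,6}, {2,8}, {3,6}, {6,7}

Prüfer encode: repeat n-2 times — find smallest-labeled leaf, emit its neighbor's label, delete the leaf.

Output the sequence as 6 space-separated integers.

Step 1: leaves = {1,3,4,5,7,8}. Remove smallest leaf 1, emit neighbor 6.
Step 2: leaves = {3,4,5,7,8}. Remove smallest leaf 3, emit neighbor 6.
Step 3: leaves = {4,5,7,8}. Remove smallest leaf 4, emit neighbor 2.
Step 4: leaves = {5,7,8}. Remove smallest leaf 5, emit neighbor 2.
Step 5: leaves = {7,8}. Remove smallest leaf 7, emit neighbor 6.
Step 6: leaves = {6,8}. Remove smallest leaf 6, emit neighbor 2.
Done: 2 vertices remain (2, 8). Sequence = [6 6 2 2 6 2]

Answer: 6 6 2 2 6 2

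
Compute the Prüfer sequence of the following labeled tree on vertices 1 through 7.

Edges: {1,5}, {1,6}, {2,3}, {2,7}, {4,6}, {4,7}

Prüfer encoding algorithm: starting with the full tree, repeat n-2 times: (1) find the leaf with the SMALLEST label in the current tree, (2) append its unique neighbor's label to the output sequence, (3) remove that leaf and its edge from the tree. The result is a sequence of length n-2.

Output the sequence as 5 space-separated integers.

Answer: 2 7 1 6 4

Derivation:
Step 1: leaves = {3,5}. Remove smallest leaf 3, emit neighbor 2.
Step 2: leaves = {2,5}. Remove smallest leaf 2, emit neighbor 7.
Step 3: leaves = {5,7}. Remove smallest leaf 5, emit neighbor 1.
Step 4: leaves = {1,7}. Remove smallest leaf 1, emit neighbor 6.
Step 5: leaves = {6,7}. Remove smallest leaf 6, emit neighbor 4.
Done: 2 vertices remain (4, 7). Sequence = [2 7 1 6 4]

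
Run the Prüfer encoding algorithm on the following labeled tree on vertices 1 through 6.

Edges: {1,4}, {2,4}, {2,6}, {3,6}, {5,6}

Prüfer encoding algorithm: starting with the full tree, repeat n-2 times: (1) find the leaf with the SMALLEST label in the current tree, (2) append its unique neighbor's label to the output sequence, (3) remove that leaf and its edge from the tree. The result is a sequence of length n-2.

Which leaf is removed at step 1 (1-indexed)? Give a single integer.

Answer: 1

Derivation:
Step 1: current leaves = {1,3,5}. Remove leaf 1 (neighbor: 4).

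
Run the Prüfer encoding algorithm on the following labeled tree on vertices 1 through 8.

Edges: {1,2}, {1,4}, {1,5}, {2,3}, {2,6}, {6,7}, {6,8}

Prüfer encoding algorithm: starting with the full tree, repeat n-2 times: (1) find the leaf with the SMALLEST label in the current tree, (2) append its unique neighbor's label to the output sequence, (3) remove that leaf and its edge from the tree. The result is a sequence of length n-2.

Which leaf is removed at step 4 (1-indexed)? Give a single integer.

Step 1: current leaves = {3,4,5,7,8}. Remove leaf 3 (neighbor: 2).
Step 2: current leaves = {4,5,7,8}. Remove leaf 4 (neighbor: 1).
Step 3: current leaves = {5,7,8}. Remove leaf 5 (neighbor: 1).
Step 4: current leaves = {1,7,8}. Remove leaf 1 (neighbor: 2).

Answer: 1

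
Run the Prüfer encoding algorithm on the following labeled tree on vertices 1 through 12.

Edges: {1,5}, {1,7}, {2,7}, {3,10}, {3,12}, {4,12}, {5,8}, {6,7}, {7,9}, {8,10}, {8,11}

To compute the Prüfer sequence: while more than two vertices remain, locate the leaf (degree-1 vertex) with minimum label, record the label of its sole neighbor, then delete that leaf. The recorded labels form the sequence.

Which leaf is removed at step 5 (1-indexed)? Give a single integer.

Answer: 7

Derivation:
Step 1: current leaves = {2,4,6,9,11}. Remove leaf 2 (neighbor: 7).
Step 2: current leaves = {4,6,9,11}. Remove leaf 4 (neighbor: 12).
Step 3: current leaves = {6,9,11,12}. Remove leaf 6 (neighbor: 7).
Step 4: current leaves = {9,11,12}. Remove leaf 9 (neighbor: 7).
Step 5: current leaves = {7,11,12}. Remove leaf 7 (neighbor: 1).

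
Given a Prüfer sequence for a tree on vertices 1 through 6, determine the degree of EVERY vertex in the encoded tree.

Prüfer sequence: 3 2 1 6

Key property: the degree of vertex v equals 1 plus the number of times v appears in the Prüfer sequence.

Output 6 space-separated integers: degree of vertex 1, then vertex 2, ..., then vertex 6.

p_1 = 3: count[3] becomes 1
p_2 = 2: count[2] becomes 1
p_3 = 1: count[1] becomes 1
p_4 = 6: count[6] becomes 1
Degrees (1 + count): deg[1]=1+1=2, deg[2]=1+1=2, deg[3]=1+1=2, deg[4]=1+0=1, deg[5]=1+0=1, deg[6]=1+1=2

Answer: 2 2 2 1 1 2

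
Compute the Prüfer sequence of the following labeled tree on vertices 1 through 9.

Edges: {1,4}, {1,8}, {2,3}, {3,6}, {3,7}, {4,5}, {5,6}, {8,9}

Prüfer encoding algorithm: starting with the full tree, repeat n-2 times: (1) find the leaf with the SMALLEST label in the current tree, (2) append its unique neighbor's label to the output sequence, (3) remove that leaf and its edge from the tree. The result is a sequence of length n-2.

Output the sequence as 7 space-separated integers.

Step 1: leaves = {2,7,9}. Remove smallest leaf 2, emit neighbor 3.
Step 2: leaves = {7,9}. Remove smallest leaf 7, emit neighbor 3.
Step 3: leaves = {3,9}. Remove smallest leaf 3, emit neighbor 6.
Step 4: leaves = {6,9}. Remove smallest leaf 6, emit neighbor 5.
Step 5: leaves = {5,9}. Remove smallest leaf 5, emit neighbor 4.
Step 6: leaves = {4,9}. Remove smallest leaf 4, emit neighbor 1.
Step 7: leaves = {1,9}. Remove smallest leaf 1, emit neighbor 8.
Done: 2 vertices remain (8, 9). Sequence = [3 3 6 5 4 1 8]

Answer: 3 3 6 5 4 1 8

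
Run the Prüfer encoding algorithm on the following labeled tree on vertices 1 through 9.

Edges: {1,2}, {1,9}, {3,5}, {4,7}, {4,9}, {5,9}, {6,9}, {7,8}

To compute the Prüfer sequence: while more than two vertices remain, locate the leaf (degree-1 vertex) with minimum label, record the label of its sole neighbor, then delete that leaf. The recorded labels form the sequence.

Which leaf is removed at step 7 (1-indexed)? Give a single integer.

Step 1: current leaves = {2,3,6,8}. Remove leaf 2 (neighbor: 1).
Step 2: current leaves = {1,3,6,8}. Remove leaf 1 (neighbor: 9).
Step 3: current leaves = {3,6,8}. Remove leaf 3 (neighbor: 5).
Step 4: current leaves = {5,6,8}. Remove leaf 5 (neighbor: 9).
Step 5: current leaves = {6,8}. Remove leaf 6 (neighbor: 9).
Step 6: current leaves = {8,9}. Remove leaf 8 (neighbor: 7).
Step 7: current leaves = {7,9}. Remove leaf 7 (neighbor: 4).

Answer: 7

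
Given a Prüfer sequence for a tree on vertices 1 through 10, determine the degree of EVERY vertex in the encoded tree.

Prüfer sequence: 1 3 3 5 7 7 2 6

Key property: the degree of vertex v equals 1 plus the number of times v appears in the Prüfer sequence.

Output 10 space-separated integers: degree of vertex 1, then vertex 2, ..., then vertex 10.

p_1 = 1: count[1] becomes 1
p_2 = 3: count[3] becomes 1
p_3 = 3: count[3] becomes 2
p_4 = 5: count[5] becomes 1
p_5 = 7: count[7] becomes 1
p_6 = 7: count[7] becomes 2
p_7 = 2: count[2] becomes 1
p_8 = 6: count[6] becomes 1
Degrees (1 + count): deg[1]=1+1=2, deg[2]=1+1=2, deg[3]=1+2=3, deg[4]=1+0=1, deg[5]=1+1=2, deg[6]=1+1=2, deg[7]=1+2=3, deg[8]=1+0=1, deg[9]=1+0=1, deg[10]=1+0=1

Answer: 2 2 3 1 2 2 3 1 1 1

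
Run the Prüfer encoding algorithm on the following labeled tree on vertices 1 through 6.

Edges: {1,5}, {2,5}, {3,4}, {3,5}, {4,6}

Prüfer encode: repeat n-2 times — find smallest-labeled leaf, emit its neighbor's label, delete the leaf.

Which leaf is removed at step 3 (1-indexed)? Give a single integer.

Answer: 5

Derivation:
Step 1: current leaves = {1,2,6}. Remove leaf 1 (neighbor: 5).
Step 2: current leaves = {2,6}. Remove leaf 2 (neighbor: 5).
Step 3: current leaves = {5,6}. Remove leaf 5 (neighbor: 3).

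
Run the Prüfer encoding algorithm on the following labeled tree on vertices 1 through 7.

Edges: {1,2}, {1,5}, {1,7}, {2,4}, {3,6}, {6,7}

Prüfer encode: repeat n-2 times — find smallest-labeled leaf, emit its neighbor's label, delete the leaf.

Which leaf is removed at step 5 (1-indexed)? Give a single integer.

Step 1: current leaves = {3,4,5}. Remove leaf 3 (neighbor: 6).
Step 2: current leaves = {4,5,6}. Remove leaf 4 (neighbor: 2).
Step 3: current leaves = {2,5,6}. Remove leaf 2 (neighbor: 1).
Step 4: current leaves = {5,6}. Remove leaf 5 (neighbor: 1).
Step 5: current leaves = {1,6}. Remove leaf 1 (neighbor: 7).

Answer: 1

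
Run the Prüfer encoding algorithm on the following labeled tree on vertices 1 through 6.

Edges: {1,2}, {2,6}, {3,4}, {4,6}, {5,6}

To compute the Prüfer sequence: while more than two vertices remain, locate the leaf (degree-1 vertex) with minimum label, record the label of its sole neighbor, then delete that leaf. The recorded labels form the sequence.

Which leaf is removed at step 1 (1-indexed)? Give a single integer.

Answer: 1

Derivation:
Step 1: current leaves = {1,3,5}. Remove leaf 1 (neighbor: 2).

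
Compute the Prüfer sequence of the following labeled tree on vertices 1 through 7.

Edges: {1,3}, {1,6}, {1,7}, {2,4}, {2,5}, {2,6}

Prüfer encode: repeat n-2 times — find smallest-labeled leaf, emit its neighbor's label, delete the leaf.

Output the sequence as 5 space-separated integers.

Step 1: leaves = {3,4,5,7}. Remove smallest leaf 3, emit neighbor 1.
Step 2: leaves = {4,5,7}. Remove smallest leaf 4, emit neighbor 2.
Step 3: leaves = {5,7}. Remove smallest leaf 5, emit neighbor 2.
Step 4: leaves = {2,7}. Remove smallest leaf 2, emit neighbor 6.
Step 5: leaves = {6,7}. Remove smallest leaf 6, emit neighbor 1.
Done: 2 vertices remain (1, 7). Sequence = [1 2 2 6 1]

Answer: 1 2 2 6 1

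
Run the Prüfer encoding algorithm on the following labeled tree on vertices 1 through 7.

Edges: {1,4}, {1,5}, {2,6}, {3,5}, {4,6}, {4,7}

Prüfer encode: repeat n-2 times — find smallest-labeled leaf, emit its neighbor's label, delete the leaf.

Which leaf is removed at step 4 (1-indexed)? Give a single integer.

Step 1: current leaves = {2,3,7}. Remove leaf 2 (neighbor: 6).
Step 2: current leaves = {3,6,7}. Remove leaf 3 (neighbor: 5).
Step 3: current leaves = {5,6,7}. Remove leaf 5 (neighbor: 1).
Step 4: current leaves = {1,6,7}. Remove leaf 1 (neighbor: 4).

Answer: 1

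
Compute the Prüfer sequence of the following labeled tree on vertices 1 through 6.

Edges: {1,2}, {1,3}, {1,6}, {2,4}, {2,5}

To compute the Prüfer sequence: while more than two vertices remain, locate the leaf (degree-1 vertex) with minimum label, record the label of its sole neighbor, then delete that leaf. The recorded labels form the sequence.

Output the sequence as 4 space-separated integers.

Answer: 1 2 2 1

Derivation:
Step 1: leaves = {3,4,5,6}. Remove smallest leaf 3, emit neighbor 1.
Step 2: leaves = {4,5,6}. Remove smallest leaf 4, emit neighbor 2.
Step 3: leaves = {5,6}. Remove smallest leaf 5, emit neighbor 2.
Step 4: leaves = {2,6}. Remove smallest leaf 2, emit neighbor 1.
Done: 2 vertices remain (1, 6). Sequence = [1 2 2 1]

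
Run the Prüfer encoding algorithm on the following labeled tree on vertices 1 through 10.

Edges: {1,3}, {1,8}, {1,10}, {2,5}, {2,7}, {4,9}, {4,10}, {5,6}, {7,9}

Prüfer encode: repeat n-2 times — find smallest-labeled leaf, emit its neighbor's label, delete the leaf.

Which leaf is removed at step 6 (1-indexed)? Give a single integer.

Answer: 8

Derivation:
Step 1: current leaves = {3,6,8}. Remove leaf 3 (neighbor: 1).
Step 2: current leaves = {6,8}. Remove leaf 6 (neighbor: 5).
Step 3: current leaves = {5,8}. Remove leaf 5 (neighbor: 2).
Step 4: current leaves = {2,8}. Remove leaf 2 (neighbor: 7).
Step 5: current leaves = {7,8}. Remove leaf 7 (neighbor: 9).
Step 6: current leaves = {8,9}. Remove leaf 8 (neighbor: 1).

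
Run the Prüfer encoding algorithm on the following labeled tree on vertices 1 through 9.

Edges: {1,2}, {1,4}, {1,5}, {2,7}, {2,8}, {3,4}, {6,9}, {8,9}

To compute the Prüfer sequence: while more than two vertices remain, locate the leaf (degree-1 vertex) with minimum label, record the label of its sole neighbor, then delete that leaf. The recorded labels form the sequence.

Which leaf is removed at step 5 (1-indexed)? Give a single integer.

Step 1: current leaves = {3,5,6,7}. Remove leaf 3 (neighbor: 4).
Step 2: current leaves = {4,5,6,7}. Remove leaf 4 (neighbor: 1).
Step 3: current leaves = {5,6,7}. Remove leaf 5 (neighbor: 1).
Step 4: current leaves = {1,6,7}. Remove leaf 1 (neighbor: 2).
Step 5: current leaves = {6,7}. Remove leaf 6 (neighbor: 9).

Answer: 6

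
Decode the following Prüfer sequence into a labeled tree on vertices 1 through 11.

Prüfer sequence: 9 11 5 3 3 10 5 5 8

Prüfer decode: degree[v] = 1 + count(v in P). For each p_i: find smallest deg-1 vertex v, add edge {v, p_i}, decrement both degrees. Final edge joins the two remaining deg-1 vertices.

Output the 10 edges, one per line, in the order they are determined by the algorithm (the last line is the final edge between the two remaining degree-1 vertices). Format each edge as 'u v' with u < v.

Answer: 1 9
2 11
4 5
3 6
3 7
3 10
5 9
5 10
5 8
8 11

Derivation:
Initial degrees: {1:1, 2:1, 3:3, 4:1, 5:4, 6:1, 7:1, 8:2, 9:2, 10:2, 11:2}
Step 1: smallest deg-1 vertex = 1, p_1 = 9. Add edge {1,9}. Now deg[1]=0, deg[9]=1.
Step 2: smallest deg-1 vertex = 2, p_2 = 11. Add edge {2,11}. Now deg[2]=0, deg[11]=1.
Step 3: smallest deg-1 vertex = 4, p_3 = 5. Add edge {4,5}. Now deg[4]=0, deg[5]=3.
Step 4: smallest deg-1 vertex = 6, p_4 = 3. Add edge {3,6}. Now deg[6]=0, deg[3]=2.
Step 5: smallest deg-1 vertex = 7, p_5 = 3. Add edge {3,7}. Now deg[7]=0, deg[3]=1.
Step 6: smallest deg-1 vertex = 3, p_6 = 10. Add edge {3,10}. Now deg[3]=0, deg[10]=1.
Step 7: smallest deg-1 vertex = 9, p_7 = 5. Add edge {5,9}. Now deg[9]=0, deg[5]=2.
Step 8: smallest deg-1 vertex = 10, p_8 = 5. Add edge {5,10}. Now deg[10]=0, deg[5]=1.
Step 9: smallest deg-1 vertex = 5, p_9 = 8. Add edge {5,8}. Now deg[5]=0, deg[8]=1.
Final: two remaining deg-1 vertices are 8, 11. Add edge {8,11}.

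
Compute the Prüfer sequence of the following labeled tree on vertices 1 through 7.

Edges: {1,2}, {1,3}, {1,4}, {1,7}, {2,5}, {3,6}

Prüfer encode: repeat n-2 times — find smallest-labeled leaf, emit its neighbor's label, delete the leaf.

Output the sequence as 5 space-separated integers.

Step 1: leaves = {4,5,6,7}. Remove smallest leaf 4, emit neighbor 1.
Step 2: leaves = {5,6,7}. Remove smallest leaf 5, emit neighbor 2.
Step 3: leaves = {2,6,7}. Remove smallest leaf 2, emit neighbor 1.
Step 4: leaves = {6,7}. Remove smallest leaf 6, emit neighbor 3.
Step 5: leaves = {3,7}. Remove smallest leaf 3, emit neighbor 1.
Done: 2 vertices remain (1, 7). Sequence = [1 2 1 3 1]

Answer: 1 2 1 3 1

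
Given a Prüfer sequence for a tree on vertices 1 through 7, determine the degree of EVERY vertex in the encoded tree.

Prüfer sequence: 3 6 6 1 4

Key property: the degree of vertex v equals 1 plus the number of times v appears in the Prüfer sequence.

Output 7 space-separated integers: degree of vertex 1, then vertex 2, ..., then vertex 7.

p_1 = 3: count[3] becomes 1
p_2 = 6: count[6] becomes 1
p_3 = 6: count[6] becomes 2
p_4 = 1: count[1] becomes 1
p_5 = 4: count[4] becomes 1
Degrees (1 + count): deg[1]=1+1=2, deg[2]=1+0=1, deg[3]=1+1=2, deg[4]=1+1=2, deg[5]=1+0=1, deg[6]=1+2=3, deg[7]=1+0=1

Answer: 2 1 2 2 1 3 1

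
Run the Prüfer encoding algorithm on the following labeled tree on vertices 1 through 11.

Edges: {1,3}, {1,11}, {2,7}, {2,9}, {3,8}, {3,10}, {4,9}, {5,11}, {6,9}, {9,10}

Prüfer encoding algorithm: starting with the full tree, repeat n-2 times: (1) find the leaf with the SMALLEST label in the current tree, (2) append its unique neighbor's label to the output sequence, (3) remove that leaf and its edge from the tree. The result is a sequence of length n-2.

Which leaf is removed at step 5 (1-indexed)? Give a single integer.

Answer: 2

Derivation:
Step 1: current leaves = {4,5,6,7,8}. Remove leaf 4 (neighbor: 9).
Step 2: current leaves = {5,6,7,8}. Remove leaf 5 (neighbor: 11).
Step 3: current leaves = {6,7,8,11}. Remove leaf 6 (neighbor: 9).
Step 4: current leaves = {7,8,11}. Remove leaf 7 (neighbor: 2).
Step 5: current leaves = {2,8,11}. Remove leaf 2 (neighbor: 9).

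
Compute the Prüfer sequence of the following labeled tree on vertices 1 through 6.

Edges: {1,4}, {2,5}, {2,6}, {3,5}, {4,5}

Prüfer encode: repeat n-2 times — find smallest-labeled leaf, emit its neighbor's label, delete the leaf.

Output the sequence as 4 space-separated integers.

Answer: 4 5 5 2

Derivation:
Step 1: leaves = {1,3,6}. Remove smallest leaf 1, emit neighbor 4.
Step 2: leaves = {3,4,6}. Remove smallest leaf 3, emit neighbor 5.
Step 3: leaves = {4,6}. Remove smallest leaf 4, emit neighbor 5.
Step 4: leaves = {5,6}. Remove smallest leaf 5, emit neighbor 2.
Done: 2 vertices remain (2, 6). Sequence = [4 5 5 2]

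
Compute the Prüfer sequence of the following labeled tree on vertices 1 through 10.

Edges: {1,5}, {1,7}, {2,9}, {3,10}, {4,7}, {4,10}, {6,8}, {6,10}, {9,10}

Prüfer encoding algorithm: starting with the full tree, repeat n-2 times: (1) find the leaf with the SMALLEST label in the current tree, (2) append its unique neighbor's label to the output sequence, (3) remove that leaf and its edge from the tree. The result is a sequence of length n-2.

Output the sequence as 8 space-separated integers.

Step 1: leaves = {2,3,5,8}. Remove smallest leaf 2, emit neighbor 9.
Step 2: leaves = {3,5,8,9}. Remove smallest leaf 3, emit neighbor 10.
Step 3: leaves = {5,8,9}. Remove smallest leaf 5, emit neighbor 1.
Step 4: leaves = {1,8,9}. Remove smallest leaf 1, emit neighbor 7.
Step 5: leaves = {7,8,9}. Remove smallest leaf 7, emit neighbor 4.
Step 6: leaves = {4,8,9}. Remove smallest leaf 4, emit neighbor 10.
Step 7: leaves = {8,9}. Remove smallest leaf 8, emit neighbor 6.
Step 8: leaves = {6,9}. Remove smallest leaf 6, emit neighbor 10.
Done: 2 vertices remain (9, 10). Sequence = [9 10 1 7 4 10 6 10]

Answer: 9 10 1 7 4 10 6 10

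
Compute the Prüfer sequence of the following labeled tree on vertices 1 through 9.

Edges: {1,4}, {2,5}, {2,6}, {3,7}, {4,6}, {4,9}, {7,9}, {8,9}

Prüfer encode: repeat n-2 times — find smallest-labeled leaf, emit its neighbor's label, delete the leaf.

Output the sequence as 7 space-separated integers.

Step 1: leaves = {1,3,5,8}. Remove smallest leaf 1, emit neighbor 4.
Step 2: leaves = {3,5,8}. Remove smallest leaf 3, emit neighbor 7.
Step 3: leaves = {5,7,8}. Remove smallest leaf 5, emit neighbor 2.
Step 4: leaves = {2,7,8}. Remove smallest leaf 2, emit neighbor 6.
Step 5: leaves = {6,7,8}. Remove smallest leaf 6, emit neighbor 4.
Step 6: leaves = {4,7,8}. Remove smallest leaf 4, emit neighbor 9.
Step 7: leaves = {7,8}. Remove smallest leaf 7, emit neighbor 9.
Done: 2 vertices remain (8, 9). Sequence = [4 7 2 6 4 9 9]

Answer: 4 7 2 6 4 9 9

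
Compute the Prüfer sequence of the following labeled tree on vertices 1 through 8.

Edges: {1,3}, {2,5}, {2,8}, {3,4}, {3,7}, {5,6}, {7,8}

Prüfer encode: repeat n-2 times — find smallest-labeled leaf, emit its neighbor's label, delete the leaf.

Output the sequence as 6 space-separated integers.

Answer: 3 3 7 5 2 8

Derivation:
Step 1: leaves = {1,4,6}. Remove smallest leaf 1, emit neighbor 3.
Step 2: leaves = {4,6}. Remove smallest leaf 4, emit neighbor 3.
Step 3: leaves = {3,6}. Remove smallest leaf 3, emit neighbor 7.
Step 4: leaves = {6,7}. Remove smallest leaf 6, emit neighbor 5.
Step 5: leaves = {5,7}. Remove smallest leaf 5, emit neighbor 2.
Step 6: leaves = {2,7}. Remove smallest leaf 2, emit neighbor 8.
Done: 2 vertices remain (7, 8). Sequence = [3 3 7 5 2 8]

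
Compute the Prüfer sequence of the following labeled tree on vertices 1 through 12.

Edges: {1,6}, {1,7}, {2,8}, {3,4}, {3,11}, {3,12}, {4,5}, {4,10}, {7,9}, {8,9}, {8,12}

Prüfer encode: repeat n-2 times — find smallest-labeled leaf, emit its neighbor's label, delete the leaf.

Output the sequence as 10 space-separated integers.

Step 1: leaves = {2,5,6,10,11}. Remove smallest leaf 2, emit neighbor 8.
Step 2: leaves = {5,6,10,11}. Remove smallest leaf 5, emit neighbor 4.
Step 3: leaves = {6,10,11}. Remove smallest leaf 6, emit neighbor 1.
Step 4: leaves = {1,10,11}. Remove smallest leaf 1, emit neighbor 7.
Step 5: leaves = {7,10,11}. Remove smallest leaf 7, emit neighbor 9.
Step 6: leaves = {9,10,11}. Remove smallest leaf 9, emit neighbor 8.
Step 7: leaves = {8,10,11}. Remove smallest leaf 8, emit neighbor 12.
Step 8: leaves = {10,11,12}. Remove smallest leaf 10, emit neighbor 4.
Step 9: leaves = {4,11,12}. Remove smallest leaf 4, emit neighbor 3.
Step 10: leaves = {11,12}. Remove smallest leaf 11, emit neighbor 3.
Done: 2 vertices remain (3, 12). Sequence = [8 4 1 7 9 8 12 4 3 3]

Answer: 8 4 1 7 9 8 12 4 3 3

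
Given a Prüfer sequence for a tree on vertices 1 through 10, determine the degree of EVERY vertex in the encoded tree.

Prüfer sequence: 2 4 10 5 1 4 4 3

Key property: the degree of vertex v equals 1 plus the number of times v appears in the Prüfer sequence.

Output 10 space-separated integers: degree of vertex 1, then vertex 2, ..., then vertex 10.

p_1 = 2: count[2] becomes 1
p_2 = 4: count[4] becomes 1
p_3 = 10: count[10] becomes 1
p_4 = 5: count[5] becomes 1
p_5 = 1: count[1] becomes 1
p_6 = 4: count[4] becomes 2
p_7 = 4: count[4] becomes 3
p_8 = 3: count[3] becomes 1
Degrees (1 + count): deg[1]=1+1=2, deg[2]=1+1=2, deg[3]=1+1=2, deg[4]=1+3=4, deg[5]=1+1=2, deg[6]=1+0=1, deg[7]=1+0=1, deg[8]=1+0=1, deg[9]=1+0=1, deg[10]=1+1=2

Answer: 2 2 2 4 2 1 1 1 1 2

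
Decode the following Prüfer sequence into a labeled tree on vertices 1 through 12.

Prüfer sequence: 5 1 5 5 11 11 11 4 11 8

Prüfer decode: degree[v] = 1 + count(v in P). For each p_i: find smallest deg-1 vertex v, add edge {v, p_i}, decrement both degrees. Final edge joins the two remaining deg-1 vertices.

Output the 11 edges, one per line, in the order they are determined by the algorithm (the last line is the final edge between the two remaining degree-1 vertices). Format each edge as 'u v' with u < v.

Initial degrees: {1:2, 2:1, 3:1, 4:2, 5:4, 6:1, 7:1, 8:2, 9:1, 10:1, 11:5, 12:1}
Step 1: smallest deg-1 vertex = 2, p_1 = 5. Add edge {2,5}. Now deg[2]=0, deg[5]=3.
Step 2: smallest deg-1 vertex = 3, p_2 = 1. Add edge {1,3}. Now deg[3]=0, deg[1]=1.
Step 3: smallest deg-1 vertex = 1, p_3 = 5. Add edge {1,5}. Now deg[1]=0, deg[5]=2.
Step 4: smallest deg-1 vertex = 6, p_4 = 5. Add edge {5,6}. Now deg[6]=0, deg[5]=1.
Step 5: smallest deg-1 vertex = 5, p_5 = 11. Add edge {5,11}. Now deg[5]=0, deg[11]=4.
Step 6: smallest deg-1 vertex = 7, p_6 = 11. Add edge {7,11}. Now deg[7]=0, deg[11]=3.
Step 7: smallest deg-1 vertex = 9, p_7 = 11. Add edge {9,11}. Now deg[9]=0, deg[11]=2.
Step 8: smallest deg-1 vertex = 10, p_8 = 4. Add edge {4,10}. Now deg[10]=0, deg[4]=1.
Step 9: smallest deg-1 vertex = 4, p_9 = 11. Add edge {4,11}. Now deg[4]=0, deg[11]=1.
Step 10: smallest deg-1 vertex = 11, p_10 = 8. Add edge {8,11}. Now deg[11]=0, deg[8]=1.
Final: two remaining deg-1 vertices are 8, 12. Add edge {8,12}.

Answer: 2 5
1 3
1 5
5 6
5 11
7 11
9 11
4 10
4 11
8 11
8 12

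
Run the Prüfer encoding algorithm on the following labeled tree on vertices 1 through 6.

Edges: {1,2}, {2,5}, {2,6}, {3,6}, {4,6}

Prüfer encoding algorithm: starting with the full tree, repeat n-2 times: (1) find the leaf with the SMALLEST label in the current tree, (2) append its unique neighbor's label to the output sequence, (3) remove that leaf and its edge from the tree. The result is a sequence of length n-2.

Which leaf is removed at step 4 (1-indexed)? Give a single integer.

Step 1: current leaves = {1,3,4,5}. Remove leaf 1 (neighbor: 2).
Step 2: current leaves = {3,4,5}. Remove leaf 3 (neighbor: 6).
Step 3: current leaves = {4,5}. Remove leaf 4 (neighbor: 6).
Step 4: current leaves = {5,6}. Remove leaf 5 (neighbor: 2).

Answer: 5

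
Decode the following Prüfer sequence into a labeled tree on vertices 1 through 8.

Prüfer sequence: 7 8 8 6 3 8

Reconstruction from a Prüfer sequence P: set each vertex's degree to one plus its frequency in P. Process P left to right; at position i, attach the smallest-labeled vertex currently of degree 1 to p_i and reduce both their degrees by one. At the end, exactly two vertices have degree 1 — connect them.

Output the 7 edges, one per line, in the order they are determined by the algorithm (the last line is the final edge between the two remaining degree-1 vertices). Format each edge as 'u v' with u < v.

Answer: 1 7
2 8
4 8
5 6
3 6
3 8
7 8

Derivation:
Initial degrees: {1:1, 2:1, 3:2, 4:1, 5:1, 6:2, 7:2, 8:4}
Step 1: smallest deg-1 vertex = 1, p_1 = 7. Add edge {1,7}. Now deg[1]=0, deg[7]=1.
Step 2: smallest deg-1 vertex = 2, p_2 = 8. Add edge {2,8}. Now deg[2]=0, deg[8]=3.
Step 3: smallest deg-1 vertex = 4, p_3 = 8. Add edge {4,8}. Now deg[4]=0, deg[8]=2.
Step 4: smallest deg-1 vertex = 5, p_4 = 6. Add edge {5,6}. Now deg[5]=0, deg[6]=1.
Step 5: smallest deg-1 vertex = 6, p_5 = 3. Add edge {3,6}. Now deg[6]=0, deg[3]=1.
Step 6: smallest deg-1 vertex = 3, p_6 = 8. Add edge {3,8}. Now deg[3]=0, deg[8]=1.
Final: two remaining deg-1 vertices are 7, 8. Add edge {7,8}.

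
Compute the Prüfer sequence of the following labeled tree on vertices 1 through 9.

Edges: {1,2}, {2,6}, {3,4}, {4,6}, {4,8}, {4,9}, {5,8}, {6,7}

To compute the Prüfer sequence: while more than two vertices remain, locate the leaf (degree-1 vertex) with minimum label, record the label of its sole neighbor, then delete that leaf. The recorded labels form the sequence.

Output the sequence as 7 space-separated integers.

Step 1: leaves = {1,3,5,7,9}. Remove smallest leaf 1, emit neighbor 2.
Step 2: leaves = {2,3,5,7,9}. Remove smallest leaf 2, emit neighbor 6.
Step 3: leaves = {3,5,7,9}. Remove smallest leaf 3, emit neighbor 4.
Step 4: leaves = {5,7,9}. Remove smallest leaf 5, emit neighbor 8.
Step 5: leaves = {7,8,9}. Remove smallest leaf 7, emit neighbor 6.
Step 6: leaves = {6,8,9}. Remove smallest leaf 6, emit neighbor 4.
Step 7: leaves = {8,9}. Remove smallest leaf 8, emit neighbor 4.
Done: 2 vertices remain (4, 9). Sequence = [2 6 4 8 6 4 4]

Answer: 2 6 4 8 6 4 4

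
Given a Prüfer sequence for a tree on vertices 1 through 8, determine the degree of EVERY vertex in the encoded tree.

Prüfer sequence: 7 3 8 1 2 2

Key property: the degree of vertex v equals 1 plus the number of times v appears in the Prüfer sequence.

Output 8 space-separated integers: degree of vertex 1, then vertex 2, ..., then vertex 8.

p_1 = 7: count[7] becomes 1
p_2 = 3: count[3] becomes 1
p_3 = 8: count[8] becomes 1
p_4 = 1: count[1] becomes 1
p_5 = 2: count[2] becomes 1
p_6 = 2: count[2] becomes 2
Degrees (1 + count): deg[1]=1+1=2, deg[2]=1+2=3, deg[3]=1+1=2, deg[4]=1+0=1, deg[5]=1+0=1, deg[6]=1+0=1, deg[7]=1+1=2, deg[8]=1+1=2

Answer: 2 3 2 1 1 1 2 2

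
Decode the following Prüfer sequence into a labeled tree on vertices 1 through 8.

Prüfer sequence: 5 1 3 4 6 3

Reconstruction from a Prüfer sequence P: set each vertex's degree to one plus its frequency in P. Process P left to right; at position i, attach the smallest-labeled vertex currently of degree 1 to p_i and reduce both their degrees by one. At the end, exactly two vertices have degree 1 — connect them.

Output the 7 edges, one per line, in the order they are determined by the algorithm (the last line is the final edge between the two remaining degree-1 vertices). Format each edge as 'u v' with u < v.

Initial degrees: {1:2, 2:1, 3:3, 4:2, 5:2, 6:2, 7:1, 8:1}
Step 1: smallest deg-1 vertex = 2, p_1 = 5. Add edge {2,5}. Now deg[2]=0, deg[5]=1.
Step 2: smallest deg-1 vertex = 5, p_2 = 1. Add edge {1,5}. Now deg[5]=0, deg[1]=1.
Step 3: smallest deg-1 vertex = 1, p_3 = 3. Add edge {1,3}. Now deg[1]=0, deg[3]=2.
Step 4: smallest deg-1 vertex = 7, p_4 = 4. Add edge {4,7}. Now deg[7]=0, deg[4]=1.
Step 5: smallest deg-1 vertex = 4, p_5 = 6. Add edge {4,6}. Now deg[4]=0, deg[6]=1.
Step 6: smallest deg-1 vertex = 6, p_6 = 3. Add edge {3,6}. Now deg[6]=0, deg[3]=1.
Final: two remaining deg-1 vertices are 3, 8. Add edge {3,8}.

Answer: 2 5
1 5
1 3
4 7
4 6
3 6
3 8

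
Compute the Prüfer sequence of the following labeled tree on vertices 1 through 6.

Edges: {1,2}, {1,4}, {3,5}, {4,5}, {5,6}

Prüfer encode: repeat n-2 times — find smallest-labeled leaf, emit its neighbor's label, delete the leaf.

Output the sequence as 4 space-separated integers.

Step 1: leaves = {2,3,6}. Remove smallest leaf 2, emit neighbor 1.
Step 2: leaves = {1,3,6}. Remove smallest leaf 1, emit neighbor 4.
Step 3: leaves = {3,4,6}. Remove smallest leaf 3, emit neighbor 5.
Step 4: leaves = {4,6}. Remove smallest leaf 4, emit neighbor 5.
Done: 2 vertices remain (5, 6). Sequence = [1 4 5 5]

Answer: 1 4 5 5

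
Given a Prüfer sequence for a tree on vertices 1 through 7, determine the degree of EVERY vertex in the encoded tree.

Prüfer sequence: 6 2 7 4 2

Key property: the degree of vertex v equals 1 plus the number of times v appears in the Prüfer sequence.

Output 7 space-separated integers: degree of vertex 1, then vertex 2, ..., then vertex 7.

Answer: 1 3 1 2 1 2 2

Derivation:
p_1 = 6: count[6] becomes 1
p_2 = 2: count[2] becomes 1
p_3 = 7: count[7] becomes 1
p_4 = 4: count[4] becomes 1
p_5 = 2: count[2] becomes 2
Degrees (1 + count): deg[1]=1+0=1, deg[2]=1+2=3, deg[3]=1+0=1, deg[4]=1+1=2, deg[5]=1+0=1, deg[6]=1+1=2, deg[7]=1+1=2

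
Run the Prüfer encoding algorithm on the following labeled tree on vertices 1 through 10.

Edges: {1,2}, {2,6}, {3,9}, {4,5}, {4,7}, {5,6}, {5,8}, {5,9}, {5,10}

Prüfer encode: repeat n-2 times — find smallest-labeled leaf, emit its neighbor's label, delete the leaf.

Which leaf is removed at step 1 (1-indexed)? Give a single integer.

Answer: 1

Derivation:
Step 1: current leaves = {1,3,7,8,10}. Remove leaf 1 (neighbor: 2).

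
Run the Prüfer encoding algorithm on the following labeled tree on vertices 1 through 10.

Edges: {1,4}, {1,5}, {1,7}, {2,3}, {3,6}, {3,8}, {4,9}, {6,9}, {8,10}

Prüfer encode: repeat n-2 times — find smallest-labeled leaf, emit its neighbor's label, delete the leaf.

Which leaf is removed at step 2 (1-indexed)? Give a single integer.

Answer: 5

Derivation:
Step 1: current leaves = {2,5,7,10}. Remove leaf 2 (neighbor: 3).
Step 2: current leaves = {5,7,10}. Remove leaf 5 (neighbor: 1).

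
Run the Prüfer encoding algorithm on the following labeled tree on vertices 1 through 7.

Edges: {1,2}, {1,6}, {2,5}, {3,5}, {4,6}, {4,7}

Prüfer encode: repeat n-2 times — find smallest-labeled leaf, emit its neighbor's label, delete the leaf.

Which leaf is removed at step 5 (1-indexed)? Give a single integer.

Answer: 6

Derivation:
Step 1: current leaves = {3,7}. Remove leaf 3 (neighbor: 5).
Step 2: current leaves = {5,7}. Remove leaf 5 (neighbor: 2).
Step 3: current leaves = {2,7}. Remove leaf 2 (neighbor: 1).
Step 4: current leaves = {1,7}. Remove leaf 1 (neighbor: 6).
Step 5: current leaves = {6,7}. Remove leaf 6 (neighbor: 4).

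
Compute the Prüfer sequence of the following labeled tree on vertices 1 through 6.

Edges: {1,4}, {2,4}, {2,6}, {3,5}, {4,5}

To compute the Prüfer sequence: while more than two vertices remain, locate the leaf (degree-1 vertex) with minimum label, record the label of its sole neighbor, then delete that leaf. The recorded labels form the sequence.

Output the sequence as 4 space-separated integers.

Step 1: leaves = {1,3,6}. Remove smallest leaf 1, emit neighbor 4.
Step 2: leaves = {3,6}. Remove smallest leaf 3, emit neighbor 5.
Step 3: leaves = {5,6}. Remove smallest leaf 5, emit neighbor 4.
Step 4: leaves = {4,6}. Remove smallest leaf 4, emit neighbor 2.
Done: 2 vertices remain (2, 6). Sequence = [4 5 4 2]

Answer: 4 5 4 2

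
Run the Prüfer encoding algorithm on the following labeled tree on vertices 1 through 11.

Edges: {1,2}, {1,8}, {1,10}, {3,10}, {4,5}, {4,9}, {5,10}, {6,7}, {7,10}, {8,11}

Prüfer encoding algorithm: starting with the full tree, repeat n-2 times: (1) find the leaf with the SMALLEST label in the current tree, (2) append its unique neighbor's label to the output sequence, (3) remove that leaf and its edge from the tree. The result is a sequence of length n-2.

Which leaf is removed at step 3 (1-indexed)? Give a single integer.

Answer: 6

Derivation:
Step 1: current leaves = {2,3,6,9,11}. Remove leaf 2 (neighbor: 1).
Step 2: current leaves = {3,6,9,11}. Remove leaf 3 (neighbor: 10).
Step 3: current leaves = {6,9,11}. Remove leaf 6 (neighbor: 7).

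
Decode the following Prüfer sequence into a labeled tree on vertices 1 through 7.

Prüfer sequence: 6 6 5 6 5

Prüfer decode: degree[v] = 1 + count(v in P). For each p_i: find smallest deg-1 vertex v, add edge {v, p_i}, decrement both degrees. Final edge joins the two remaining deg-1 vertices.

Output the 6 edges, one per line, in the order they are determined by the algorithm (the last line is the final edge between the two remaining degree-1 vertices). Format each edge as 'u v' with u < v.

Initial degrees: {1:1, 2:1, 3:1, 4:1, 5:3, 6:4, 7:1}
Step 1: smallest deg-1 vertex = 1, p_1 = 6. Add edge {1,6}. Now deg[1]=0, deg[6]=3.
Step 2: smallest deg-1 vertex = 2, p_2 = 6. Add edge {2,6}. Now deg[2]=0, deg[6]=2.
Step 3: smallest deg-1 vertex = 3, p_3 = 5. Add edge {3,5}. Now deg[3]=0, deg[5]=2.
Step 4: smallest deg-1 vertex = 4, p_4 = 6. Add edge {4,6}. Now deg[4]=0, deg[6]=1.
Step 5: smallest deg-1 vertex = 6, p_5 = 5. Add edge {5,6}. Now deg[6]=0, deg[5]=1.
Final: two remaining deg-1 vertices are 5, 7. Add edge {5,7}.

Answer: 1 6
2 6
3 5
4 6
5 6
5 7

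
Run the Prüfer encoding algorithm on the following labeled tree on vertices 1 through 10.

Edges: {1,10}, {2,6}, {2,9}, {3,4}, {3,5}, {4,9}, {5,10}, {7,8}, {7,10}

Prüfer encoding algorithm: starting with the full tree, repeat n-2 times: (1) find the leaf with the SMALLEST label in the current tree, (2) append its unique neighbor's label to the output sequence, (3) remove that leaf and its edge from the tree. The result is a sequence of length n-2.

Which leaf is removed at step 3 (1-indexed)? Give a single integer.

Step 1: current leaves = {1,6,8}. Remove leaf 1 (neighbor: 10).
Step 2: current leaves = {6,8}. Remove leaf 6 (neighbor: 2).
Step 3: current leaves = {2,8}. Remove leaf 2 (neighbor: 9).

Answer: 2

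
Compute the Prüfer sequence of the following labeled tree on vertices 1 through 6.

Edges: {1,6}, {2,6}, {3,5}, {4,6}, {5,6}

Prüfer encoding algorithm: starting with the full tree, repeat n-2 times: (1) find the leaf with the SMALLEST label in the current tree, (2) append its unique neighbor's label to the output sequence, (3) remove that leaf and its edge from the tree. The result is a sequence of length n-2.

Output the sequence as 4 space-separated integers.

Answer: 6 6 5 6

Derivation:
Step 1: leaves = {1,2,3,4}. Remove smallest leaf 1, emit neighbor 6.
Step 2: leaves = {2,3,4}. Remove smallest leaf 2, emit neighbor 6.
Step 3: leaves = {3,4}. Remove smallest leaf 3, emit neighbor 5.
Step 4: leaves = {4,5}. Remove smallest leaf 4, emit neighbor 6.
Done: 2 vertices remain (5, 6). Sequence = [6 6 5 6]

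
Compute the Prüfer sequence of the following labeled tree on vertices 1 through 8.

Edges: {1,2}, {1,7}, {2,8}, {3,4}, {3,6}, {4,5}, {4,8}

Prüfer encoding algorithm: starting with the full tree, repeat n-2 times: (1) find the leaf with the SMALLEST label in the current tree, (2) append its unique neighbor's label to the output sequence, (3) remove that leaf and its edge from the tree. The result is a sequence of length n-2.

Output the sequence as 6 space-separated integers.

Answer: 4 3 4 8 1 2

Derivation:
Step 1: leaves = {5,6,7}. Remove smallest leaf 5, emit neighbor 4.
Step 2: leaves = {6,7}. Remove smallest leaf 6, emit neighbor 3.
Step 3: leaves = {3,7}. Remove smallest leaf 3, emit neighbor 4.
Step 4: leaves = {4,7}. Remove smallest leaf 4, emit neighbor 8.
Step 5: leaves = {7,8}. Remove smallest leaf 7, emit neighbor 1.
Step 6: leaves = {1,8}. Remove smallest leaf 1, emit neighbor 2.
Done: 2 vertices remain (2, 8). Sequence = [4 3 4 8 1 2]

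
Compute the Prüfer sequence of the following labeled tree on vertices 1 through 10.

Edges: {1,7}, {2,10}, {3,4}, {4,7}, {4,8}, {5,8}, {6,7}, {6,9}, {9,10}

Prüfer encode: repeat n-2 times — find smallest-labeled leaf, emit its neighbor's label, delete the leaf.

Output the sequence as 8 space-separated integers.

Answer: 7 10 4 8 4 7 6 9

Derivation:
Step 1: leaves = {1,2,3,5}. Remove smallest leaf 1, emit neighbor 7.
Step 2: leaves = {2,3,5}. Remove smallest leaf 2, emit neighbor 10.
Step 3: leaves = {3,5,10}. Remove smallest leaf 3, emit neighbor 4.
Step 4: leaves = {5,10}. Remove smallest leaf 5, emit neighbor 8.
Step 5: leaves = {8,10}. Remove smallest leaf 8, emit neighbor 4.
Step 6: leaves = {4,10}. Remove smallest leaf 4, emit neighbor 7.
Step 7: leaves = {7,10}. Remove smallest leaf 7, emit neighbor 6.
Step 8: leaves = {6,10}. Remove smallest leaf 6, emit neighbor 9.
Done: 2 vertices remain (9, 10). Sequence = [7 10 4 8 4 7 6 9]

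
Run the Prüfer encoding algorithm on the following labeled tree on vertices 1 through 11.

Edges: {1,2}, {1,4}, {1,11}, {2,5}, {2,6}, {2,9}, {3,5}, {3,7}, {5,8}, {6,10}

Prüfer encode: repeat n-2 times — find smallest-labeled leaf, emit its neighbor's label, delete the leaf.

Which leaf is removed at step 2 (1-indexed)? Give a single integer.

Step 1: current leaves = {4,7,8,9,10,11}. Remove leaf 4 (neighbor: 1).
Step 2: current leaves = {7,8,9,10,11}. Remove leaf 7 (neighbor: 3).

Answer: 7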